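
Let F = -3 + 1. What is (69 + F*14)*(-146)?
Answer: -5986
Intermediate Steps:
F = -2
(69 + F*14)*(-146) = (69 - 2*14)*(-146) = (69 - 28)*(-146) = 41*(-146) = -5986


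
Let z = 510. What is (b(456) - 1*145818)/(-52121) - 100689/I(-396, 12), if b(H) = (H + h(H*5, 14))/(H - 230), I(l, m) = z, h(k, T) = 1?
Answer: -97436984982/500622205 ≈ -194.63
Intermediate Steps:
I(l, m) = 510
b(H) = (1 + H)/(-230 + H) (b(H) = (H + 1)/(H - 230) = (1 + H)/(-230 + H))
(b(456) - 1*145818)/(-52121) - 100689/I(-396, 12) = ((1 + 456)/(-230 + 456) - 1*145818)/(-52121) - 100689/510 = (457/226 - 145818)*(-1/52121) - 100689*1/510 = ((1/226)*457 - 145818)*(-1/52121) - 33563/170 = (457/226 - 145818)*(-1/52121) - 33563/170 = -32954411/226*(-1/52121) - 33563/170 = 32954411/11779346 - 33563/170 = -97436984982/500622205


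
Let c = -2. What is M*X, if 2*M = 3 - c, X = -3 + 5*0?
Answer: -15/2 ≈ -7.5000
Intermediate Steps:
X = -3 (X = -3 + 0 = -3)
M = 5/2 (M = (3 - 1*(-2))/2 = (3 + 2)/2 = (½)*5 = 5/2 ≈ 2.5000)
M*X = (5/2)*(-3) = -15/2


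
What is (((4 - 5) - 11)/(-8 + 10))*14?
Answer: -84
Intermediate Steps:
(((4 - 5) - 11)/(-8 + 10))*14 = ((-1 - 11)/2)*14 = -12*½*14 = -6*14 = -84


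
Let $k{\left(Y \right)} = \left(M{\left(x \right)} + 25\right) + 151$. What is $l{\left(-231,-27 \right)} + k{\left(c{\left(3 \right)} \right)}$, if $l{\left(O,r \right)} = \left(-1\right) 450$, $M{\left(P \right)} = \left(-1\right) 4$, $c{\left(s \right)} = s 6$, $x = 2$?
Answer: $-278$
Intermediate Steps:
$c{\left(s \right)} = 6 s$
$M{\left(P \right)} = -4$
$l{\left(O,r \right)} = -450$
$k{\left(Y \right)} = 172$ ($k{\left(Y \right)} = \left(-4 + 25\right) + 151 = 21 + 151 = 172$)
$l{\left(-231,-27 \right)} + k{\left(c{\left(3 \right)} \right)} = -450 + 172 = -278$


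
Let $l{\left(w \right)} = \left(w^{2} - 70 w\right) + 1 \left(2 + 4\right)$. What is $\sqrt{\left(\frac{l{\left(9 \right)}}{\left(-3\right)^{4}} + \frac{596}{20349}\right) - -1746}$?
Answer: $\frac{\sqrt{720223070847}}{20349} \approx 41.705$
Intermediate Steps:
$l{\left(w \right)} = 6 + w^{2} - 70 w$ ($l{\left(w \right)} = \left(w^{2} - 70 w\right) + 1 \cdot 6 = \left(w^{2} - 70 w\right) + 6 = 6 + w^{2} - 70 w$)
$\sqrt{\left(\frac{l{\left(9 \right)}}{\left(-3\right)^{4}} + \frac{596}{20349}\right) - -1746} = \sqrt{\left(\frac{6 + 9^{2} - 630}{\left(-3\right)^{4}} + \frac{596}{20349}\right) - -1746} = \sqrt{\left(\frac{6 + 81 - 630}{81} + 596 \cdot \frac{1}{20349}\right) + 1746} = \sqrt{\left(\left(-543\right) \frac{1}{81} + \frac{596}{20349}\right) + 1746} = \sqrt{\left(- \frac{181}{27} + \frac{596}{20349}\right) + 1746} = \sqrt{- \frac{407453}{61047} + 1746} = \sqrt{\frac{106180609}{61047}} = \frac{\sqrt{720223070847}}{20349}$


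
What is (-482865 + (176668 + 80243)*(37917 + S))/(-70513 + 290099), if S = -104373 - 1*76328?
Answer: -36683263089/219586 ≈ -1.6706e+5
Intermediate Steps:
S = -180701 (S = -104373 - 76328 = -180701)
(-482865 + (176668 + 80243)*(37917 + S))/(-70513 + 290099) = (-482865 + (176668 + 80243)*(37917 - 180701))/(-70513 + 290099) = (-482865 + 256911*(-142784))/219586 = (-482865 - 36682780224)*(1/219586) = -36683263089*1/219586 = -36683263089/219586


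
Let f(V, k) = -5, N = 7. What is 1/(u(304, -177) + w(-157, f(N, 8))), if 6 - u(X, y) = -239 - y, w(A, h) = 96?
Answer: 1/164 ≈ 0.0060976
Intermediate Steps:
u(X, y) = 245 + y (u(X, y) = 6 - (-239 - y) = 6 + (239 + y) = 245 + y)
1/(u(304, -177) + w(-157, f(N, 8))) = 1/((245 - 177) + 96) = 1/(68 + 96) = 1/164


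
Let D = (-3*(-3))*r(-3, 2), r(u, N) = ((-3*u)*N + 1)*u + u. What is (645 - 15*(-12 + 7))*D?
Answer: -388800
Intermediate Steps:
r(u, N) = u + u*(1 - 3*N*u) (r(u, N) = (-3*N*u + 1)*u + u = (1 - 3*N*u)*u + u = u*(1 - 3*N*u) + u = u + u*(1 - 3*N*u))
D = -540 (D = (-3*(-3))*(-3*(2 - 3*2*(-3))) = 9*(-3*(2 + 18)) = 9*(-3*20) = 9*(-60) = -540)
(645 - 15*(-12 + 7))*D = (645 - 15*(-12 + 7))*(-540) = (645 - 15*(-5))*(-540) = (645 + 75)*(-540) = 720*(-540) = -388800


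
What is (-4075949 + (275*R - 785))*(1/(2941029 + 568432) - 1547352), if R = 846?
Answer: 20874804186715494764/3509461 ≈ 5.9482e+12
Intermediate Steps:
(-4075949 + (275*R - 785))*(1/(2941029 + 568432) - 1547352) = (-4075949 + (275*846 - 785))*(1/(2941029 + 568432) - 1547352) = (-4075949 + (232650 - 785))*(1/3509461 - 1547352) = (-4075949 + 231865)*(1/3509461 - 1547352) = -3844084*(-5430371497271/3509461) = 20874804186715494764/3509461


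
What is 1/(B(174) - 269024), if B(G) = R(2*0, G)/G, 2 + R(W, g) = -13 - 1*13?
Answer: -87/23405102 ≈ -3.7171e-6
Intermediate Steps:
R(W, g) = -28 (R(W, g) = -2 + (-13 - 1*13) = -2 + (-13 - 13) = -2 - 26 = -28)
B(G) = -28/G
1/(B(174) - 269024) = 1/(-28/174 - 269024) = 1/(-28*1/174 - 269024) = 1/(-14/87 - 269024) = 1/(-23405102/87) = -87/23405102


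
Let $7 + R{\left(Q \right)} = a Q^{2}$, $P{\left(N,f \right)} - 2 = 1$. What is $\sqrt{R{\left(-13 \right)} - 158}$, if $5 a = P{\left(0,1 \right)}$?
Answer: $\frac{i \sqrt{1590}}{5} \approx 7.975 i$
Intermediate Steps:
$P{\left(N,f \right)} = 3$ ($P{\left(N,f \right)} = 2 + 1 = 3$)
$a = \frac{3}{5}$ ($a = \frac{1}{5} \cdot 3 = \frac{3}{5} \approx 0.6$)
$R{\left(Q \right)} = -7 + \frac{3 Q^{2}}{5}$
$\sqrt{R{\left(-13 \right)} - 158} = \sqrt{\left(-7 + \frac{3 \left(-13\right)^{2}}{5}\right) - 158} = \sqrt{\left(-7 + \frac{3}{5} \cdot 169\right) - 158} = \sqrt{\left(-7 + \frac{507}{5}\right) - 158} = \sqrt{\frac{472}{5} - 158} = \sqrt{- \frac{318}{5}} = \frac{i \sqrt{1590}}{5}$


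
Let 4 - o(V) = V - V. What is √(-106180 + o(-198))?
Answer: 8*I*√1659 ≈ 325.85*I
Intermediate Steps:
o(V) = 4 (o(V) = 4 - (V - V) = 4 - 1*0 = 4 + 0 = 4)
√(-106180 + o(-198)) = √(-106180 + 4) = √(-106176) = 8*I*√1659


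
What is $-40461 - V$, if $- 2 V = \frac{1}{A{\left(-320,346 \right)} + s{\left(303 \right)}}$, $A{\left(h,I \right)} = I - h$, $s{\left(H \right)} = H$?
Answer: $- \frac{78413417}{1938} \approx -40461.0$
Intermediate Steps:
$V = - \frac{1}{1938}$ ($V = - \frac{1}{2 \left(\left(346 - -320\right) + 303\right)} = - \frac{1}{2 \left(\left(346 + 320\right) + 303\right)} = - \frac{1}{2 \left(666 + 303\right)} = - \frac{1}{2 \cdot 969} = \left(- \frac{1}{2}\right) \frac{1}{969} = - \frac{1}{1938} \approx -0.000516$)
$-40461 - V = -40461 - - \frac{1}{1938} = -40461 + \frac{1}{1938} = - \frac{78413417}{1938}$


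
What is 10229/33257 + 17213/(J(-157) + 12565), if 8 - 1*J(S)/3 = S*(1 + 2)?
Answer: 715679199/465664514 ≈ 1.5369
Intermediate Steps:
J(S) = 24 - 9*S (J(S) = 24 - 3*S*(1 + 2) = 24 - 3*S*3 = 24 - 9*S)
10229/33257 + 17213/(J(-157) + 12565) = 10229/33257 + 17213/((24 - 9*(-157)) + 12565) = 10229*(1/33257) + 17213/((24 + 1413) + 12565) = 10229/33257 + 17213/(1437 + 12565) = 10229/33257 + 17213/14002 = 715679199/465664514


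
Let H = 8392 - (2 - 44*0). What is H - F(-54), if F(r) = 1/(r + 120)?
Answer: 553739/66 ≈ 8390.0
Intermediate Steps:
F(r) = 1/(120 + r)
H = 8390 (H = 8392 - (2 + 0) = 8392 - 1*2 = 8392 - 2 = 8390)
H - F(-54) = 8390 - 1/(120 - 54) = 8390 - 1/66 = 553739/66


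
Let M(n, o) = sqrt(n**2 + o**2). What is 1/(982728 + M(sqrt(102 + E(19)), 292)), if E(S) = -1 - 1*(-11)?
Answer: 122841/120719279576 - sqrt(1334)/120719279576 ≈ 1.0173e-6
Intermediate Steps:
E(S) = 10 (E(S) = -1 + 11 = 10)
1/(982728 + M(sqrt(102 + E(19)), 292)) = 1/(982728 + sqrt((sqrt(102 + 10))**2 + 292**2)) = 1/(982728 + sqrt((sqrt(112))**2 + 85264)) = 1/(982728 + sqrt((4*sqrt(7))**2 + 85264)) = 1/(982728 + sqrt(112 + 85264)) = 1/(982728 + sqrt(85376)) = 1/(982728 + 8*sqrt(1334))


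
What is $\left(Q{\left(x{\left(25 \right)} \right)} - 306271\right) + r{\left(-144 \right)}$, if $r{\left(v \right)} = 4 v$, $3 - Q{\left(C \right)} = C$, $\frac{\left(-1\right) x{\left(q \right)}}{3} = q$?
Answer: $-306769$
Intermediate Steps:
$x{\left(q \right)} = - 3 q$
$Q{\left(C \right)} = 3 - C$
$\left(Q{\left(x{\left(25 \right)} \right)} - 306271\right) + r{\left(-144 \right)} = \left(\left(3 - \left(-3\right) 25\right) - 306271\right) + 4 \left(-144\right) = \left(\left(3 - -75\right) - 306271\right) - 576 = \left(\left(3 + 75\right) - 306271\right) - 576 = \left(78 - 306271\right) - 576 = -306193 - 576 = -306769$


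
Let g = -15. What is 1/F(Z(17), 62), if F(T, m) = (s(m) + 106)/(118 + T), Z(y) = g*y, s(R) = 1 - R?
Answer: -137/45 ≈ -3.0444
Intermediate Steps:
Z(y) = -15*y
F(T, m) = (107 - m)/(118 + T) (F(T, m) = ((1 - m) + 106)/(118 + T) = (107 - m)/(118 + T))
1/F(Z(17), 62) = 1/((107 - 1*62)/(118 - 15*17)) = 1/((107 - 62)/(118 - 255)) = 1/(45/(-137)) = 1/(-1/137*45) = 1/(-45/137) = -137/45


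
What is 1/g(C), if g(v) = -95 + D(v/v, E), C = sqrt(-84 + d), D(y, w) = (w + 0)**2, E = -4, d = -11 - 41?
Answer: -1/79 ≈ -0.012658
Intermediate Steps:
d = -52
D(y, w) = w**2
C = 2*I*sqrt(34) (C = sqrt(-84 - 52) = sqrt(-136) = 2*I*sqrt(34) ≈ 11.662*I)
g(v) = -79 (g(v) = -95 + (-4)**2 = -95 + 16 = -79)
1/g(C) = 1/(-79) = -1/79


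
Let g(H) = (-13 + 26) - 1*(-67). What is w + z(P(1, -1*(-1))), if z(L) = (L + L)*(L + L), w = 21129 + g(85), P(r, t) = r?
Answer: 21213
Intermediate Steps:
g(H) = 80 (g(H) = 13 + 67 = 80)
w = 21209 (w = 21129 + 80 = 21209)
z(L) = 4*L**2 (z(L) = (2*L)*(2*L) = 4*L**2)
w + z(P(1, -1*(-1))) = 21209 + 4*1**2 = 21209 + 4*1 = 21209 + 4 = 21213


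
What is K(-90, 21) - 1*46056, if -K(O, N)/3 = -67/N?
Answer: -322325/7 ≈ -46046.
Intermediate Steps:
K(O, N) = 201/N (K(O, N) = -(-201)/N = 201/N)
K(-90, 21) - 1*46056 = 201/21 - 1*46056 = 201*(1/21) - 46056 = 67/7 - 46056 = -322325/7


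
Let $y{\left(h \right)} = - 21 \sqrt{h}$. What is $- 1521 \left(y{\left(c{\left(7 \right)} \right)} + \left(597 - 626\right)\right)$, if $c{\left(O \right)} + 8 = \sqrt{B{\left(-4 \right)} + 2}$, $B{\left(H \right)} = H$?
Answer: $44109 + 31941 \sqrt{-8 + i \sqrt{2}} \approx 52064.0 + 90692.0 i$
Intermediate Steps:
$c{\left(O \right)} = -8 + i \sqrt{2}$ ($c{\left(O \right)} = -8 + \sqrt{-4 + 2} = -8 + \sqrt{-2} = -8 + i \sqrt{2}$)
$- 1521 \left(y{\left(c{\left(7 \right)} \right)} + \left(597 - 626\right)\right) = - 1521 \left(- 21 \sqrt{-8 + i \sqrt{2}} + \left(597 - 626\right)\right) = - 1521 \left(- 21 \sqrt{-8 + i \sqrt{2}} - 29\right) = - 1521 \left(-29 - 21 \sqrt{-8 + i \sqrt{2}}\right) = 44109 + 31941 \sqrt{-8 + i \sqrt{2}}$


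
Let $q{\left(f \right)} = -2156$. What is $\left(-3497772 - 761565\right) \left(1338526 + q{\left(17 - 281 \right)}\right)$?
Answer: $-5692050186690$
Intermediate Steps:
$\left(-3497772 - 761565\right) \left(1338526 + q{\left(17 - 281 \right)}\right) = \left(-3497772 - 761565\right) \left(1338526 - 2156\right) = \left(-4259337\right) 1336370 = -5692050186690$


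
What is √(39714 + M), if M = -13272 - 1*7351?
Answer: √19091 ≈ 138.17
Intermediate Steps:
M = -20623 (M = -13272 - 7351 = -20623)
√(39714 + M) = √(39714 - 20623) = √19091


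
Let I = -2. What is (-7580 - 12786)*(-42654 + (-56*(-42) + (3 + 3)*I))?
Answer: 821034924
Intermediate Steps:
(-7580 - 12786)*(-42654 + (-56*(-42) + (3 + 3)*I)) = (-7580 - 12786)*(-42654 + (-56*(-42) + (3 + 3)*(-2))) = -20366*(-42654 + (2352 + 6*(-2))) = -20366*(-42654 + (2352 - 12)) = -20366*(-42654 + 2340) = -20366*(-40314) = 821034924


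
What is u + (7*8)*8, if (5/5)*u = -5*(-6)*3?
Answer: 538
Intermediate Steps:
u = 90 (u = -5*(-6)*3 = 30*3 = 90)
u + (7*8)*8 = 90 + (7*8)*8 = 90 + 56*8 = 90 + 448 = 538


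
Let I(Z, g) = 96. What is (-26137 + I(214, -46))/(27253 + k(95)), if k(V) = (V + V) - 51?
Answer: -26041/27392 ≈ -0.95068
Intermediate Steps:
k(V) = -51 + 2*V (k(V) = 2*V - 51 = -51 + 2*V)
(-26137 + I(214, -46))/(27253 + k(95)) = (-26137 + 96)/(27253 + (-51 + 2*95)) = -26041/(27253 + (-51 + 190)) = -26041/(27253 + 139) = -26041/27392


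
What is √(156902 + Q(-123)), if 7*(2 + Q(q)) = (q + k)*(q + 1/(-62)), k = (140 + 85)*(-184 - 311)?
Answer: √99656148291/217 ≈ 1454.8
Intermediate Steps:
k = -111375 (k = 225*(-495) = -111375)
Q(q) = -2 + (-111375 + q)*(-1/62 + q)/7 (Q(q) = -2 + ((q - 111375)*(q + 1/(-62)))/7 = -2 + ((-111375 + q)*(q - 1/62))/7 = -2 + ((-111375 + q)*(-1/62 + q))/7 = -2 + (-111375 + q)*(-1/62 + q)/7)
√(156902 + Q(-123)) = √(156902 + (110507/434 - 6905251/434*(-123) + (⅐)*(-123)²)) = √(156902 + (110507/434 + 849345873/434 + (⅐)*15129)) = √(156902 + (110507/434 + 849345873/434 + 15129/7)) = √(156902 + 425197189/217) = √(459244923/217) = √99656148291/217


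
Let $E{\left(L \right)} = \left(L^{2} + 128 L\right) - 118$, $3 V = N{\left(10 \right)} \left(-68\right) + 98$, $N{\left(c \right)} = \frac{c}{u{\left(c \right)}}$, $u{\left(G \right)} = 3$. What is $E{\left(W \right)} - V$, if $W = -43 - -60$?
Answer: $\frac{21509}{9} \approx 2389.9$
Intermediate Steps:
$N{\left(c \right)} = \frac{c}{3}$
$V = - \frac{386}{9}$ ($V = \frac{\frac{1}{3} \cdot 10 \left(-68\right) + 98}{3} = \frac{\frac{10}{3} \left(-68\right) + 98}{3} = \frac{- \frac{680}{3} + 98}{3} = \frac{1}{3} \left(- \frac{386}{3}\right) = - \frac{386}{9} \approx -42.889$)
$W = 17$ ($W = -43 + 60 = 17$)
$E{\left(L \right)} = -118 + L^{2} + 128 L$
$E{\left(W \right)} - V = \left(-118 + 17^{2} + 128 \cdot 17\right) - - \frac{386}{9} = \left(-118 + 289 + 2176\right) + \frac{386}{9} = 2347 + \frac{386}{9} = \frac{21509}{9}$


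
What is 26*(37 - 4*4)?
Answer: 546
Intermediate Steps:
26*(37 - 4*4) = 26*(37 - 16) = 26*21 = 546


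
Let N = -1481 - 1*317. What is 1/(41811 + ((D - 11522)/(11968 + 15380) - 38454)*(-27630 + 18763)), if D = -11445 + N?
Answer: 9116/3108751615849 ≈ 2.9324e-9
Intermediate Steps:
N = -1798 (N = -1481 - 317 = -1798)
D = -13243 (D = -11445 - 1798 = -13243)
1/(41811 + ((D - 11522)/(11968 + 15380) - 38454)*(-27630 + 18763)) = 1/(41811 + ((-13243 - 11522)/(11968 + 15380) - 38454)*(-27630 + 18763)) = 1/(41811 + (-24765/27348 - 38454)*(-8867)) = 1/(41811 + (-24765*1/27348 - 38454)*(-8867)) = 1/(41811 + (-8255/9116 - 38454)*(-8867)) = 1/(41811 - 350554919/9116*(-8867)) = 1/(41811 + 3108370466773/9116) = 1/(3108751615849/9116) = 9116/3108751615849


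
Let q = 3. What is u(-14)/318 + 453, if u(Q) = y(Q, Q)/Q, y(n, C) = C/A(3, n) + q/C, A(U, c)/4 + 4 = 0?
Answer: 112938299/249312 ≈ 453.00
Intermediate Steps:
A(U, c) = -16 (A(U, c) = -16 + 4*0 = -16 + 0 = -16)
y(n, C) = 3/C - C/16 (y(n, C) = C/(-16) + 3/C = C*(-1/16) + 3/C = -C/16 + 3/C = 3/C - C/16)
u(Q) = (3/Q - Q/16)/Q
u(-14)/318 + 453 = (-1/16 + 3/(-14)**2)/318 + 453 = (-1/16 + 3*(1/196))*(1/318) + 453 = (-1/16 + 3/196)*(1/318) + 453 = -37/784*1/318 + 453 = -37/249312 + 453 = 112938299/249312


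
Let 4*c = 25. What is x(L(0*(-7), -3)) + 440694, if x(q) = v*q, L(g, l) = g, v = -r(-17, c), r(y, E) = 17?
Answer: 440694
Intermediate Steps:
c = 25/4 (c = (¼)*25 = 25/4 ≈ 6.2500)
v = -17 (v = -1*17 = -17)
x(q) = -17*q
x(L(0*(-7), -3)) + 440694 = -0*(-7) + 440694 = -17*0 + 440694 = 0 + 440694 = 440694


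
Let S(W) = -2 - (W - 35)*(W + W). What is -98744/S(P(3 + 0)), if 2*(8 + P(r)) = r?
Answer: 197488/1083 ≈ 182.35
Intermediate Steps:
P(r) = -8 + r/2
S(W) = -2 - 2*W*(-35 + W) (S(W) = -2 - (-35 + W)*2*W = -2 - 2*W*(-35 + W))
-98744/S(P(3 + 0)) = -98744/(-2 - 2*(-8 + (3 + 0)/2)**2 + 70*(-8 + (3 + 0)/2)) = -98744/(-2 - 2*(-8 + (1/2)*3)**2 + 70*(-8 + (1/2)*3)) = -98744/(-2 - 2*(-8 + 3/2)**2 + 70*(-8 + 3/2)) = -98744/(-2 - 2*(-13/2)**2 + 70*(-13/2)) = -98744/(-2 - 2*169/4 - 455) = -98744/(-2 - 169/2 - 455) = -98744/(-1083/2) = -98744*(-2/1083) = 197488/1083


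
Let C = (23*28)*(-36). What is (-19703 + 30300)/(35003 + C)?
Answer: 10597/11819 ≈ 0.89661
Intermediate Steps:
C = -23184 (C = 644*(-36) = -23184)
(-19703 + 30300)/(35003 + C) = (-19703 + 30300)/(35003 - 23184) = 10597/11819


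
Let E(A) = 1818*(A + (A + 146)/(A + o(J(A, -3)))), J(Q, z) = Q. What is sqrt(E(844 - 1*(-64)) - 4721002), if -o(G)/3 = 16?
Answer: I*sqrt(141819681805)/215 ≈ 1751.6*I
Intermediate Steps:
o(G) = -48 (o(G) = -3*16 = -48)
E(A) = 1818*A + 1818*(146 + A)/(-48 + A) (E(A) = 1818*(A + (A + 146)/(A - 48)) = 1818*(A + (146 + A)/(-48 + A)) = 1818*A + 1818*(146 + A)/(-48 + A))
sqrt(E(844 - 1*(-64)) - 4721002) = sqrt(1818*(146 + (844 - 1*(-64))**2 - 47*(844 - 1*(-64)))/(-48 + (844 - 1*(-64))) - 4721002) = sqrt(1818*(146 + (844 + 64)**2 - 47*(844 + 64))/(-48 + (844 + 64)) - 4721002) = sqrt(1818*(146 + 908**2 - 47*908)/(-48 + 908) - 4721002) = sqrt(1818*(146 + 824464 - 42676)/860 - 4721002) = sqrt(1818*(1/860)*781934 - 4721002) = sqrt(355389003/215 - 4721002) = sqrt(-659626427/215) = I*sqrt(141819681805)/215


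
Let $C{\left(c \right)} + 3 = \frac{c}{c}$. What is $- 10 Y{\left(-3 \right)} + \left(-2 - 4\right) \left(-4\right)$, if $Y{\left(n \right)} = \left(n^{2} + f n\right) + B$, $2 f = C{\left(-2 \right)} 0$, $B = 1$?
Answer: $-76$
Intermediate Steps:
$C{\left(c \right)} = -2$ ($C{\left(c \right)} = -3 + \frac{c}{c} = -3 + 1 = -2$)
$f = 0$ ($f = \frac{\left(-2\right) 0}{2} = \frac{1}{2} \cdot 0 = 0$)
$Y{\left(n \right)} = 1 + n^{2}$ ($Y{\left(n \right)} = \left(n^{2} + 0 n\right) + 1 = \left(n^{2} + 0\right) + 1 = n^{2} + 1 = 1 + n^{2}$)
$- 10 Y{\left(-3 \right)} + \left(-2 - 4\right) \left(-4\right) = - 10 \left(1 + \left(-3\right)^{2}\right) + \left(-2 - 4\right) \left(-4\right) = - 10 \left(1 + 9\right) - -24 = \left(-10\right) 10 + 24 = -100 + 24 = -76$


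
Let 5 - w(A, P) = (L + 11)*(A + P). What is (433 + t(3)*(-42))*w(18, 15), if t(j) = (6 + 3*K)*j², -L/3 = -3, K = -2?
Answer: -283615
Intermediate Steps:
L = 9 (L = -3*(-3) = 9)
t(j) = 0 (t(j) = (6 + 3*(-2))*j² = (6 - 6)*j² = 0*j² = 0)
w(A, P) = 5 - 20*A - 20*P (w(A, P) = 5 - (9 + 11)*(A + P) = 5 - 20*(A + P) = 5 - (20*A + 20*P) = 5 + (-20*A - 20*P) = 5 - 20*A - 20*P)
(433 + t(3)*(-42))*w(18, 15) = (433 + 0*(-42))*(5 - 20*18 - 20*15) = (433 + 0)*(5 - 360 - 300) = 433*(-655) = -283615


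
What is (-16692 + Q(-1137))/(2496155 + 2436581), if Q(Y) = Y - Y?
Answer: -4173/1233184 ≈ -0.0033839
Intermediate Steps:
Q(Y) = 0
(-16692 + Q(-1137))/(2496155 + 2436581) = (-16692 + 0)/(2496155 + 2436581) = -16692/4932736 = -16692*1/4932736 = -4173/1233184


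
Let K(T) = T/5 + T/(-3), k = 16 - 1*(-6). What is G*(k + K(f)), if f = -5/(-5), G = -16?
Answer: -5248/15 ≈ -349.87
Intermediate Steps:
k = 22 (k = 16 + 6 = 22)
f = 1 (f = -5*(-1/5) = 1)
K(T) = -2*T/15 (K(T) = T*(1/5) + T*(-1/3) = T/5 - T/3 = -2*T/15)
G*(k + K(f)) = -16*(22 - 2/15*1) = -16*(22 - 2/15) = -16*328/15 = -5248/15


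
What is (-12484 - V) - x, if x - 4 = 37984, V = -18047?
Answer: -32425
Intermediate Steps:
x = 37988 (x = 4 + 37984 = 37988)
(-12484 - V) - x = (-12484 - 1*(-18047)) - 1*37988 = (-12484 + 18047) - 37988 = 5563 - 37988 = -32425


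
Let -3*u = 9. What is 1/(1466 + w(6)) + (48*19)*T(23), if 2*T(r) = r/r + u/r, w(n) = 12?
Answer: 13479383/33994 ≈ 396.52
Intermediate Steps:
u = -3 (u = -⅓*9 = -3)
T(r) = ½ - 3/(2*r) (T(r) = (r/r - 3/r)/2 = (1 - 3/r)/2 = ½ - 3/(2*r))
1/(1466 + w(6)) + (48*19)*T(23) = 1/(1466 + 12) + (48*19)*((½)*(-3 + 23)/23) = 1/1478 + 912*((½)*(1/23)*20) = 1/1478 + 912*(10/23) = 1/1478 + 9120/23 = 13479383/33994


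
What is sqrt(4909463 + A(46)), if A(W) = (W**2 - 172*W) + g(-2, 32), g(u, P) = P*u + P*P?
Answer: sqrt(4904627) ≈ 2214.6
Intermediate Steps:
g(u, P) = P**2 + P*u (g(u, P) = P*u + P**2 = P**2 + P*u)
A(W) = 960 + W**2 - 172*W (A(W) = (W**2 - 172*W) + 32*(32 - 2) = (W**2 - 172*W) + 32*30 = (W**2 - 172*W) + 960 = 960 + W**2 - 172*W)
sqrt(4909463 + A(46)) = sqrt(4909463 + (960 + 46**2 - 172*46)) = sqrt(4909463 + (960 + 2116 - 7912)) = sqrt(4909463 - 4836) = sqrt(4904627)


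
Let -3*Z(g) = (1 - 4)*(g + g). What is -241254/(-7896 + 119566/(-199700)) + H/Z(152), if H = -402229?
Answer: -309824544411107/239696516432 ≈ -1292.6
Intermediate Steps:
Z(g) = 2*g (Z(g) = -(1 - 4)*(g + g)/3 = -(-1)*2*g = -(-2)*g = 2*g)
-241254/(-7896 + 119566/(-199700)) + H/Z(152) = -241254/(-7896 + 119566/(-199700)) - 402229/(2*152) = -241254/(-7896 + 119566*(-1/199700)) - 402229/304 = -241254/(-7896 - 59783/99850) - 402229*1/304 = -241254/(-788475383/99850) - 402229/304 = -241254*(-99850/788475383) - 402229/304 = 24089211900/788475383 - 402229/304 = -309824544411107/239696516432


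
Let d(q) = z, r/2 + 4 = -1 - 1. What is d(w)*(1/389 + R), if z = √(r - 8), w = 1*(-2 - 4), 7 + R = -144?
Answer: -117476*I*√5/389 ≈ -675.28*I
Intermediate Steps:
R = -151 (R = -7 - 144 = -151)
r = -12 (r = -8 + 2*(-1 - 1) = -8 + 2*(-2) = -8 - 4 = -12)
w = -6 (w = 1*(-6) = -6)
z = 2*I*√5 (z = √(-12 - 8) = √(-20) = 2*I*√5 ≈ 4.4721*I)
d(q) = 2*I*√5
d(w)*(1/389 + R) = (2*I*√5)*(1/389 - 151) = (2*I*√5)*(-58738/389) = -117476*I*√5/389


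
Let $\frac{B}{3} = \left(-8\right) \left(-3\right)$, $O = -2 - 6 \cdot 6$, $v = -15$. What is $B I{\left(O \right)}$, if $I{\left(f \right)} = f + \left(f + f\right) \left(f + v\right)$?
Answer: $287280$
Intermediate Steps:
$O = -38$ ($O = -2 - 36 = -38$)
$I{\left(f \right)} = f + 2 f \left(-15 + f\right)$ ($I{\left(f \right)} = f + \left(f + f\right) \left(f - 15\right) = f + 2 f \left(-15 + f\right)$)
$B = 72$ ($B = 3 \left(\left(-8\right) \left(-3\right)\right) = 3 \cdot 24 = 72$)
$B I{\left(O \right)} = 72 \left(- 38 \left(-29 + 2 \left(-38\right)\right)\right) = 72 \left(- 38 \left(-29 - 76\right)\right) = 72 \left(\left(-38\right) \left(-105\right)\right) = 72 \cdot 3990 = 287280$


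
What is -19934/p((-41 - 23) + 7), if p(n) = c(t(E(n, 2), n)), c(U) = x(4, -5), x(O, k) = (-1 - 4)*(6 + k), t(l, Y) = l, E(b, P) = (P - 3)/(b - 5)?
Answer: 19934/5 ≈ 3986.8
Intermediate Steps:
E(b, P) = (-3 + P)/(-5 + b)
x(O, k) = -30 - 5*k (x(O, k) = -5*(6 + k) = -30 - 5*k)
c(U) = -5 (c(U) = -30 - 5*(-5) = -30 + 25 = -5)
p(n) = -5
-19934/p((-41 - 23) + 7) = -19934/(-5) = -19934*(-1/5) = 19934/5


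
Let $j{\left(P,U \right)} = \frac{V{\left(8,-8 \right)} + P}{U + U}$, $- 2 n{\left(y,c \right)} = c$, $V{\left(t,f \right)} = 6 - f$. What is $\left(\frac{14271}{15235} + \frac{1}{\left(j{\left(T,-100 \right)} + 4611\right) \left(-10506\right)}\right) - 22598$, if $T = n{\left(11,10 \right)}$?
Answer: $- \frac{1667718477419196157}{73802443135905} \approx -22597.0$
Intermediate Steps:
$n{\left(y,c \right)} = - \frac{c}{2}$
$T = -5$ ($T = \left(- \frac{1}{2}\right) 10 = -5$)
$j{\left(P,U \right)} = \frac{14 + P}{2 U}$ ($j{\left(P,U \right)} = \frac{\left(6 - -8\right) + P}{U + U} = \frac{\left(6 + 8\right) + P}{2 U} = \left(14 + P\right) \frac{1}{2 U} = \frac{14 + P}{2 U}$)
$\left(\frac{14271}{15235} + \frac{1}{\left(j{\left(T,-100 \right)} + 4611\right) \left(-10506\right)}\right) - 22598 = \left(\frac{14271}{15235} + \frac{1}{\left(\frac{14 - 5}{2 \left(-100\right)} + 4611\right) \left(-10506\right)}\right) - 22598 = \left(14271 \cdot \frac{1}{15235} + \frac{1}{\frac{1}{2} \left(- \frac{1}{100}\right) 9 + 4611} \left(- \frac{1}{10506}\right)\right) - 22598 = \left(\frac{14271}{15235} + \frac{1}{- \frac{9}{200} + 4611} \left(- \frac{1}{10506}\right)\right) - 22598 = \left(\frac{14271}{15235} + \frac{1}{\frac{922191}{200}} \left(- \frac{1}{10506}\right)\right) - 22598 = \left(\frac{14271}{15235} + \frac{200}{922191} \left(- \frac{1}{10506}\right)\right) - 22598 = \left(\frac{14271}{15235} - \frac{100}{4844269323}\right) - 22598 = \frac{69132565985033}{73802443135905} - 22598 = - \frac{1667718477419196157}{73802443135905}$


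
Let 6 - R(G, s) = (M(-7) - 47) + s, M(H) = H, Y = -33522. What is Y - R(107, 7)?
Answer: -33575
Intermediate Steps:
R(G, s) = 60 - s (R(G, s) = 6 - ((-7 - 47) + s) = 6 - (-54 + s) = 6 + (54 - s) = 60 - s)
Y - R(107, 7) = -33522 - (60 - 1*7) = -33522 - (60 - 7) = -33522 - 1*53 = -33522 - 53 = -33575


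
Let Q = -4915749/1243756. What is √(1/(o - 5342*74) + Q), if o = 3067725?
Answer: I*√10916245834704749933750851/1661917339126 ≈ 1.9881*I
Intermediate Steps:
Q = -4915749/1243756 (Q = -4915749*1/1243756 = -4915749/1243756 ≈ -3.9523)
√(1/(o - 5342*74) + Q) = √(1/(3067725 - 5342*74) - 4915749/1243756) = √(1/(3067725 - 395308) - 4915749/1243756) = √(1/2672417 - 4915749/1243756) = √(-13136929951577/3323834678252) = I*√10916245834704749933750851/1661917339126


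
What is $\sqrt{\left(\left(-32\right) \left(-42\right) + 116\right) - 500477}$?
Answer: $i \sqrt{499017} \approx 706.41 i$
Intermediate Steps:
$\sqrt{\left(\left(-32\right) \left(-42\right) + 116\right) - 500477} = \sqrt{\left(1344 + 116\right) - 500477} = \sqrt{1460 - 500477} = \sqrt{-499017} = i \sqrt{499017}$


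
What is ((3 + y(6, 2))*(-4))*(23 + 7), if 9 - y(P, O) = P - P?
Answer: -1440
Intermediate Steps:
y(P, O) = 9 (y(P, O) = 9 - (P - P) = 9 - 1*0 = 9 + 0 = 9)
((3 + y(6, 2))*(-4))*(23 + 7) = ((3 + 9)*(-4))*(23 + 7) = (12*(-4))*30 = -48*30 = -1440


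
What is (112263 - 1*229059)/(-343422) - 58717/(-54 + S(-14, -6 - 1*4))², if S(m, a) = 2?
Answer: -3308148865/154768848 ≈ -21.375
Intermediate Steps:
(112263 - 1*229059)/(-343422) - 58717/(-54 + S(-14, -6 - 1*4))² = (112263 - 1*229059)/(-343422) - 58717/(-54 + 2)² = (112263 - 229059)*(-1/343422) - 58717/((-52)²) = -116796*(-1/343422) - 58717/2704 = 19466/57237 - 58717*1/2704 = 19466/57237 - 58717/2704 = -3308148865/154768848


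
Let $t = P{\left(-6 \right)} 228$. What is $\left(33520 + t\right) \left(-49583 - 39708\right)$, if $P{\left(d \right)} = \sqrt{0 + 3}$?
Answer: $-2993034320 - 20358348 \sqrt{3} \approx -3.0283 \cdot 10^{9}$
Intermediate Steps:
$P{\left(d \right)} = \sqrt{3}$
$t = 228 \sqrt{3}$ ($t = \sqrt{3} \cdot 228 = 228 \sqrt{3} \approx 394.91$)
$\left(33520 + t\right) \left(-49583 - 39708\right) = \left(33520 + 228 \sqrt{3}\right) \left(-49583 - 39708\right) = \left(33520 + 228 \sqrt{3}\right) \left(-89291\right) = -2993034320 - 20358348 \sqrt{3}$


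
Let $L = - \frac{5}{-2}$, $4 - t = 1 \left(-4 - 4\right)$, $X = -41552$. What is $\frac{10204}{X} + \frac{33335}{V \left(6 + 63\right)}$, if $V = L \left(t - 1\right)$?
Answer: $\frac{136577383}{7884492} \approx 17.322$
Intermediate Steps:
$t = 12$ ($t = 4 - 1 \left(-4 - 4\right) = 4 - 1 \left(-8\right) = 4 - -8 = 4 + 8 = 12$)
$L = \frac{5}{2}$ ($L = \left(-5\right) \left(- \frac{1}{2}\right) = \frac{5}{2} \approx 2.5$)
$V = \frac{55}{2}$ ($V = \frac{5 \left(12 - 1\right)}{2} = \frac{5}{2} \cdot 11 = \frac{55}{2} \approx 27.5$)
$\frac{10204}{X} + \frac{33335}{V \left(6 + 63\right)} = \frac{10204}{-41552} + \frac{33335}{\frac{55}{2} \left(6 + 63\right)} = 10204 \left(- \frac{1}{41552}\right) + \frac{33335}{\frac{55}{2} \cdot 69} = - \frac{2551}{10388} + \frac{33335}{\frac{3795}{2}} = - \frac{2551}{10388} + 33335 \cdot \frac{2}{3795} = - \frac{2551}{10388} + \frac{13334}{759} = \frac{136577383}{7884492}$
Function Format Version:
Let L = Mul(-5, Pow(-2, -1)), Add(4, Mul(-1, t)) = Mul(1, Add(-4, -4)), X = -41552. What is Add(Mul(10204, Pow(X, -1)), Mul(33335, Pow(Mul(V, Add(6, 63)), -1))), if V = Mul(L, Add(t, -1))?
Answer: Rational(136577383, 7884492) ≈ 17.322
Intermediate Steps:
t = 12 (t = Add(4, Mul(-1, Mul(1, Add(-4, -4)))) = Add(4, Mul(-1, Mul(1, -8))) = Add(4, Mul(-1, -8)) = Add(4, 8) = 12)
L = Rational(5, 2) (L = Mul(-5, Rational(-1, 2)) = Rational(5, 2) ≈ 2.5000)
V = Rational(55, 2) (V = Mul(Rational(5, 2), Add(12, -1)) = Mul(Rational(5, 2), 11) = Rational(55, 2) ≈ 27.500)
Add(Mul(10204, Pow(X, -1)), Mul(33335, Pow(Mul(V, Add(6, 63)), -1))) = Add(Mul(10204, Pow(-41552, -1)), Mul(33335, Pow(Mul(Rational(55, 2), Add(6, 63)), -1))) = Add(Mul(10204, Rational(-1, 41552)), Mul(33335, Pow(Mul(Rational(55, 2), 69), -1))) = Add(Rational(-2551, 10388), Mul(33335, Pow(Rational(3795, 2), -1))) = Add(Rational(-2551, 10388), Mul(33335, Rational(2, 3795))) = Add(Rational(-2551, 10388), Rational(13334, 759)) = Rational(136577383, 7884492)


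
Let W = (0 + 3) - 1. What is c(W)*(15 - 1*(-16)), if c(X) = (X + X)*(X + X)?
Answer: 496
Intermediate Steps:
W = 2 (W = 3 - 1 = 2)
c(X) = 4*X² (c(X) = (2*X)*(2*X) = 4*X²)
c(W)*(15 - 1*(-16)) = (4*2²)*(15 - 1*(-16)) = (4*4)*(15 + 16) = 16*31 = 496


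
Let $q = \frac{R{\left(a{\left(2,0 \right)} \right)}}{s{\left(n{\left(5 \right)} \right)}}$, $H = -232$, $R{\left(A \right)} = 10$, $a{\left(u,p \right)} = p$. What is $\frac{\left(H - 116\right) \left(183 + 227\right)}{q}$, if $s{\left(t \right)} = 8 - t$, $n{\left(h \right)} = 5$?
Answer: $-42804$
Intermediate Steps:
$q = \frac{10}{3}$ ($q = \frac{10}{8 - 5} = \frac{10}{3} \approx 3.3333$)
$\frac{\left(H - 116\right) \left(183 + 227\right)}{q} = \frac{\left(-232 - 116\right) \left(183 + 227\right)}{\frac{10}{3}} = \left(-348\right) 410 \cdot \frac{3}{10} = \left(-142680\right) \frac{3}{10} = -42804$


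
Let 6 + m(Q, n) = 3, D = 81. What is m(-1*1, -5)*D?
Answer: -243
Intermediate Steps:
m(Q, n) = -3 (m(Q, n) = -6 + 3 = -3)
m(-1*1, -5)*D = -3*81 = -243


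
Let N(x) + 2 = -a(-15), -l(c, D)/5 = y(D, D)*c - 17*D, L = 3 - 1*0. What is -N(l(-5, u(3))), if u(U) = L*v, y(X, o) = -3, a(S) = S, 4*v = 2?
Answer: -13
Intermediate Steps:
L = 3 (L = 3 + 0 = 3)
v = 1/2 (v = (1/4)*2 = 1/2 ≈ 0.50000)
u(U) = 3/2 (u(U) = 3*(1/2) = 3/2)
l(c, D) = 15*c + 85*D (l(c, D) = -5*(-3*c - 17*D) = -5*(-17*D - 3*c) = 15*c + 85*D)
N(x) = 13 (N(x) = -2 - 1*(-15) = -2 + 15 = 13)
-N(l(-5, u(3))) = -1*13 = -13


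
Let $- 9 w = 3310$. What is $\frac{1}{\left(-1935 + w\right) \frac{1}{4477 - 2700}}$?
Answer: $- \frac{15993}{20725} \approx -0.77168$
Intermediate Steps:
$w = - \frac{3310}{9}$ ($w = \left(- \frac{1}{9}\right) 3310 = - \frac{3310}{9} \approx -367.78$)
$\frac{1}{\left(-1935 + w\right) \frac{1}{4477 - 2700}} = \frac{1}{\left(-1935 - \frac{3310}{9}\right) \frac{1}{4477 - 2700}} = \frac{1}{\left(- \frac{20725}{9}\right) \frac{1}{1777}} = \frac{1}{- \frac{20725}{15993}} = - \frac{15993}{20725}$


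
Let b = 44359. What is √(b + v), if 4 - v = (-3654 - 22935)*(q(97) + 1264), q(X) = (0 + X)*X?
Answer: 2*√70957190 ≈ 16847.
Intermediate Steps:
q(X) = X² (q(X) = X*X = X²)
v = 283784401 (v = 4 - (-3654 - 22935)*(97² + 1264) = 4 - (-26589)*(9409 + 1264) = 4 - (-26589)*10673 = 4 - 1*(-283784397) = 4 + 283784397 = 283784401)
√(b + v) = √(44359 + 283784401) = √283828760 = 2*√70957190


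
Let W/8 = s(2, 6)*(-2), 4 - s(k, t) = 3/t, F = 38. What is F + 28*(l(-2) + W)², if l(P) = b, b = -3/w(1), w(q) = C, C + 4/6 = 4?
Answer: 2267277/25 ≈ 90691.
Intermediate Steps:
C = 10/3 (C = -⅔ + 4 = 10/3 ≈ 3.3333)
w(q) = 10/3
s(k, t) = 4 - 3/t
b = -9/10 (b = -3/10/3 = -3*3/10 = -9/10 ≈ -0.90000)
l(P) = -9/10
W = -56 (W = 8*((4 - 3/6)*(-2)) = 8*((4 - 3*⅙)*(-2)) = 8*((4 - ½)*(-2)) = 8*((7/2)*(-2)) = 8*(-7) = -56)
F + 28*(l(-2) + W)² = 38 + 28*(-9/10 - 56)² = 38 + 28*(-569/10)² = 38 + 28*(323761/100) = 38 + 2266327/25 = 2267277/25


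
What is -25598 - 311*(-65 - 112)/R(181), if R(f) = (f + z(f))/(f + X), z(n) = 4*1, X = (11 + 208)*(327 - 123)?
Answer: 2464507649/185 ≈ 1.3322e+7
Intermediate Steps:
X = 44676 (X = 219*204 = 44676)
z(n) = 4
R(f) = (4 + f)/(44676 + f) (R(f) = (f + 4)/(f + 44676) = (4 + f)/(44676 + f))
-25598 - 311*(-65 - 112)/R(181) = -25598 - 311*(-65 - 112)/((4 + 181)/(44676 + 181)) = -25598 - 311*(-177)/(185/44857) = -25598 - (-55047)/((1/44857)*185) = -25598 - (-55047)/185/44857 = -25598 - (-55047)*44857/185 = -25598 - 1*(-2469243279/185) = -25598 + 2469243279/185 = 2464507649/185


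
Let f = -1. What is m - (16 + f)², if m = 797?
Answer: 572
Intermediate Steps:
m - (16 + f)² = 797 - (16 - 1)² = 797 - 1*15² = 797 - 1*225 = 797 - 225 = 572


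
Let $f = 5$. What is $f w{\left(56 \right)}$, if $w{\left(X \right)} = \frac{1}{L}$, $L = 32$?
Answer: $\frac{5}{32} \approx 0.15625$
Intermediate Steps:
$w{\left(X \right)} = \frac{1}{32}$
$f w{\left(56 \right)} = 5 \cdot \frac{1}{32} = \frac{5}{32}$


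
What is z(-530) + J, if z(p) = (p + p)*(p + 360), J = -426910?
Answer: -246710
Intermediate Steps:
z(p) = 2*p*(360 + p) (z(p) = (2*p)*(360 + p) = 2*p*(360 + p))
z(-530) + J = 2*(-530)*(360 - 530) - 426910 = 2*(-530)*(-170) - 426910 = 180200 - 426910 = -246710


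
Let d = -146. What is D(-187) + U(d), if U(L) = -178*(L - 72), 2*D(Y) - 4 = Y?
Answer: 77425/2 ≈ 38713.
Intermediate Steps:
D(Y) = 2 + Y/2
U(L) = 12816 - 178*L (U(L) = -178*(-72 + L) = 12816 - 178*L)
D(-187) + U(d) = (2 + (½)*(-187)) + (12816 - 178*(-146)) = (2 - 187/2) + (12816 + 25988) = -183/2 + 38804 = 77425/2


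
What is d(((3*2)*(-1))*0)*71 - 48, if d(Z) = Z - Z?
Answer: -48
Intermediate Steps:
d(Z) = 0
d(((3*2)*(-1))*0)*71 - 48 = 0*71 - 48 = 0 - 48 = -48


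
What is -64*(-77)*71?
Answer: 349888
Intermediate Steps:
-64*(-77)*71 = 4928*71 = 349888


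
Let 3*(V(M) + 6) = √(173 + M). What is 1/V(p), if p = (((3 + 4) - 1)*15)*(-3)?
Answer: -54/421 - 3*I*√97/421 ≈ -0.12827 - 0.070182*I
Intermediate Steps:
p = -270 (p = ((7 - 1)*15)*(-3) = (6*15)*(-3) = 90*(-3) = -270)
V(M) = -6 + √(173 + M)/3
1/V(p) = 1/(-6 + √(173 - 270)/3) = 1/(-6 + √(-97)/3) = 1/(-6 + (I*√97)/3) = 1/(-6 + I*√97/3)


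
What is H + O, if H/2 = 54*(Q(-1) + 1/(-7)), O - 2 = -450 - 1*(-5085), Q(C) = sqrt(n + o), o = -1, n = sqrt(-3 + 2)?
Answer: 32351/7 + 108*sqrt(-1 + I) ≈ 4670.7 + 118.66*I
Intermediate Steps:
n = I (n = sqrt(-1) = I ≈ 1.0*I)
Q(C) = sqrt(-1 + I) (Q(C) = sqrt(I - 1) = sqrt(-1 + I))
O = 4637 (O = 2 + (-450 - 1*(-5085)) = 2 + (-450 + 5085) = 2 + 4635 = 4637)
H = -108/7 + 108*sqrt(-1 + I) (H = 2*(54*(sqrt(-1 + I) + 1/(-7))) = 2*(54*(sqrt(-1 + I) - 1/7)) = 2*(54*(-1/7 + sqrt(-1 + I))) = 2*(-54/7 + 54*sqrt(-1 + I)) = -108/7 + 108*sqrt(-1 + I) ≈ 33.721 + 118.66*I)
H + O = (-108/7 + 108*sqrt(-1 + I)) + 4637 = 32351/7 + 108*sqrt(-1 + I)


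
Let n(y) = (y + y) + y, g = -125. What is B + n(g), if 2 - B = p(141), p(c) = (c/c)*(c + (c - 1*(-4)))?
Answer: -659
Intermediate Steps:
p(c) = 4 + 2*c (p(c) = 1*(c + (c + 4)) = 1*(c + (4 + c)) = 1*(4 + 2*c) = 4 + 2*c)
B = -284 (B = 2 - (4 + 2*141) = 2 - (4 + 282) = 2 - 1*286 = 2 - 286 = -284)
n(y) = 3*y (n(y) = 2*y + y = 3*y)
B + n(g) = -284 + 3*(-125) = -284 - 375 = -659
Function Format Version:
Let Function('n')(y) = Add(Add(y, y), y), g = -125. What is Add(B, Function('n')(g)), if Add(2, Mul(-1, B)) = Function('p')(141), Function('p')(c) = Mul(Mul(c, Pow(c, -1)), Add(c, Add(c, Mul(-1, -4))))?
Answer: -659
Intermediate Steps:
Function('p')(c) = Add(4, Mul(2, c)) (Function('p')(c) = Mul(1, Add(c, Add(c, 4))) = Mul(1, Add(c, Add(4, c))) = Mul(1, Add(4, Mul(2, c))) = Add(4, Mul(2, c)))
B = -284 (B = Add(2, Mul(-1, Add(4, Mul(2, 141)))) = Add(2, Mul(-1, Add(4, 282))) = Add(2, Mul(-1, 286)) = Add(2, -286) = -284)
Function('n')(y) = Mul(3, y) (Function('n')(y) = Add(Mul(2, y), y) = Mul(3, y))
Add(B, Function('n')(g)) = Add(-284, Mul(3, -125)) = Add(-284, -375) = -659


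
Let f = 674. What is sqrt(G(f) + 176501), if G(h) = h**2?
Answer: 7*sqrt(12873) ≈ 794.21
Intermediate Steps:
sqrt(G(f) + 176501) = sqrt(674**2 + 176501) = sqrt(454276 + 176501) = sqrt(630777) = 7*sqrt(12873)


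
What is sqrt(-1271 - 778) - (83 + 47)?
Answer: -130 + I*sqrt(2049) ≈ -130.0 + 45.266*I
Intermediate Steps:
sqrt(-1271 - 778) - (83 + 47) = sqrt(-2049) - 1*130 = I*sqrt(2049) - 130 = -130 + I*sqrt(2049)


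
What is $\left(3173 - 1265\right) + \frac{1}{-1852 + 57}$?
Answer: $\frac{3424859}{1795} \approx 1908.0$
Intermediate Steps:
$\left(3173 - 1265\right) + \frac{1}{-1852 + 57} = 1908 + \frac{1}{-1795} = 1908 - \frac{1}{1795} = \frac{3424859}{1795}$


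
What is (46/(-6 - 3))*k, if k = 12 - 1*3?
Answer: -46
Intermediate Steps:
k = 9 (k = 12 - 3 = 9)
(46/(-6 - 3))*k = (46/(-6 - 3))*9 = (46/(-9))*9 = -⅑*46*9 = -46/9*9 = -46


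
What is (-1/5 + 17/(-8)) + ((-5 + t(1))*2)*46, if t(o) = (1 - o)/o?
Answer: -18493/40 ≈ -462.33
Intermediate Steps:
t(o) = (1 - o)/o
(-1/5 + 17/(-8)) + ((-5 + t(1))*2)*46 = (-1/5 + 17/(-8)) + ((-5 + (1 - 1*1)/1)*2)*46 = (-1*⅕ + 17*(-⅛)) + ((-5 + 1*(1 - 1))*2)*46 = (-⅕ - 17/8) + ((-5 + 1*0)*2)*46 = -93/40 + ((-5 + 0)*2)*46 = -93/40 - 5*2*46 = -93/40 - 10*46 = -93/40 - 460 = -18493/40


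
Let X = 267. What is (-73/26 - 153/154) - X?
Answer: -271072/1001 ≈ -270.80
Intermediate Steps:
(-73/26 - 153/154) - X = (-73/26 - 153/154) - 1*267 = (-73*1/26 - 153*1/154) - 267 = (-73/26 - 153/154) - 267 = -3805/1001 - 267 = -271072/1001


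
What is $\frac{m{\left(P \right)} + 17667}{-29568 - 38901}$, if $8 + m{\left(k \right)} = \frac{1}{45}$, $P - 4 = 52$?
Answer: $- \frac{794656}{3081105} \approx -0.25791$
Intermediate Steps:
$P = 56$ ($P = 4 + 52 = 56$)
$m{\left(k \right)} = - \frac{359}{45}$ ($m{\left(k \right)} = -8 + \frac{1}{45} = - \frac{359}{45}$)
$\frac{m{\left(P \right)} + 17667}{-29568 - 38901} = \frac{- \frac{359}{45} + 17667}{-29568 - 38901} = \frac{794656}{45 \left(-68469\right)} = \frac{794656}{45} \left(- \frac{1}{68469}\right) = - \frac{794656}{3081105}$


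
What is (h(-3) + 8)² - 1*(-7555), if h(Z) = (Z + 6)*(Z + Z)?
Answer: 7655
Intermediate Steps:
h(Z) = 2*Z*(6 + Z) (h(Z) = (6 + Z)*(2*Z) = 2*Z*(6 + Z))
(h(-3) + 8)² - 1*(-7555) = (2*(-3)*(6 - 3) + 8)² - 1*(-7555) = (2*(-3)*3 + 8)² + 7555 = (-18 + 8)² + 7555 = (-10)² + 7555 = 100 + 7555 = 7655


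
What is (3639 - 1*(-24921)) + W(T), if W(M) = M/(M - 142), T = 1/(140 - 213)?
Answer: 296081521/10367 ≈ 28560.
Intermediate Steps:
T = -1/73 (T = 1/(-73) = -1/73 ≈ -0.013699)
W(M) = M/(-142 + M)
(3639 - 1*(-24921)) + W(T) = (3639 - 1*(-24921)) - 1/(73*(-142 - 1/73)) = (3639 + 24921) - 1/(73*(-10367/73)) = 28560 - 1/73*(-73/10367) = 28560 + 1/10367 = 296081521/10367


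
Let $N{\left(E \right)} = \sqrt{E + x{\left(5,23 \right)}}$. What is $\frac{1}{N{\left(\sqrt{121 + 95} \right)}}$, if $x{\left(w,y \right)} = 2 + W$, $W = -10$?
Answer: $\frac{\sqrt{2}}{2 \sqrt{-4 + 3 \sqrt{6}}} \approx 0.38642$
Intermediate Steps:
$x{\left(w,y \right)} = -8$ ($x{\left(w,y \right)} = 2 - 10 = -8$)
$N{\left(E \right)} = \sqrt{-8 + E}$ ($N{\left(E \right)} = \sqrt{E - 8} = \sqrt{-8 + E}$)
$\frac{1}{N{\left(\sqrt{121 + 95} \right)}} = \frac{1}{\sqrt{-8 + \sqrt{121 + 95}}} = \frac{1}{\sqrt{-8 + \sqrt{216}}} = \frac{1}{\sqrt{-8 + 6 \sqrt{6}}}$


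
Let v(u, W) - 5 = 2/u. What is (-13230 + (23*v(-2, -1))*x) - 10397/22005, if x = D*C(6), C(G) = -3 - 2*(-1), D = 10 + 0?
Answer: -311381147/22005 ≈ -14150.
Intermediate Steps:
D = 10
v(u, W) = 5 + 2/u
C(G) = -1 (C(G) = -3 + 2 = -1)
x = -10 (x = 10*(-1) = -10)
(-13230 + (23*v(-2, -1))*x) - 10397/22005 = (-13230 + (23*(5 + 2/(-2)))*(-10)) - 10397/22005 = (-13230 + (23*(5 + 2*(-½)))*(-10)) - 10397*1/22005 = (-13230 + (23*(5 - 1))*(-10)) - 10397/22005 = (-13230 + (23*4)*(-10)) - 10397/22005 = (-13230 + 92*(-10)) - 10397/22005 = (-13230 - 920) - 10397/22005 = -14150 - 10397/22005 = -311381147/22005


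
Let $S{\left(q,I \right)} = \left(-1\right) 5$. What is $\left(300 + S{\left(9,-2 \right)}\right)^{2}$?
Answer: $87025$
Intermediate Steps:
$S{\left(q,I \right)} = -5$
$\left(300 + S{\left(9,-2 \right)}\right)^{2} = \left(300 - 5\right)^{2} = 295^{2} = 87025$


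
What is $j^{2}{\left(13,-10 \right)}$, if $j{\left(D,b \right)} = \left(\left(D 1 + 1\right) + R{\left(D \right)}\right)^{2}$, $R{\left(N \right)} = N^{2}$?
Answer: $1121513121$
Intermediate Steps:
$j{\left(D,b \right)} = \left(1 + D + D^{2}\right)^{2}$ ($j{\left(D,b \right)} = \left(\left(D 1 + 1\right) + D^{2}\right)^{2} = \left(\left(D + 1\right) + D^{2}\right)^{2} = \left(\left(1 + D\right) + D^{2}\right)^{2} = \left(1 + D + D^{2}\right)^{2}$)
$j^{2}{\left(13,-10 \right)} = \left(\left(1 + 13 + 13^{2}\right)^{2}\right)^{2} = \left(\left(1 + 13 + 169\right)^{2}\right)^{2} = \left(183^{2}\right)^{2} = 33489^{2} = 1121513121$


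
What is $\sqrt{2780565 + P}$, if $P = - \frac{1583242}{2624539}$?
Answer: $\frac{\sqrt{19153097476331828927}}{2624539} \approx 1667.5$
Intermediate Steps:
$P = - \frac{1583242}{2624539}$ ($P = \left(-1583242\right) \frac{1}{2624539} = - \frac{1583242}{2624539} \approx -0.60325$)
$\sqrt{2780565 + P} = \sqrt{2780565 - \frac{1583242}{2624539}} = \sqrt{\frac{7297699701293}{2624539}} = \frac{\sqrt{19153097476331828927}}{2624539}$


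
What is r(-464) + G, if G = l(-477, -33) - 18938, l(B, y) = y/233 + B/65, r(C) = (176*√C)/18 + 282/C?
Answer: -66569732117/3513640 + 352*I*√29/9 ≈ -18946.0 + 210.62*I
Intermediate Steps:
r(C) = 282/C + 88*√C/9 (r(C) = (176*√C)*(1/18) + 282/C = 88*√C/9 + 282/C = 282/C + 88*√C/9)
l(B, y) = B/65 + y/233 (l(B, y) = y*(1/233) + B*(1/65) = y/233 + B/65 = B/65 + y/233)
G = -286929296/15145 (G = ((1/65)*(-477) + (1/233)*(-33)) - 18938 = (-477/65 - 33/233) - 18938 = -113286/15145 - 18938 = -286929296/15145 ≈ -18945.)
r(-464) + G = (2/9)*(1269 + 44*(-464)^(3/2))/(-464) - 286929296/15145 = (2/9)*(-1/464)*(1269 + 44*(-1856*I*√29)) - 286929296/15145 = (2/9)*(-1/464)*(1269 - 81664*I*√29) - 286929296/15145 = (-141/232 + 352*I*√29/9) - 286929296/15145 = -66569732117/3513640 + 352*I*√29/9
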